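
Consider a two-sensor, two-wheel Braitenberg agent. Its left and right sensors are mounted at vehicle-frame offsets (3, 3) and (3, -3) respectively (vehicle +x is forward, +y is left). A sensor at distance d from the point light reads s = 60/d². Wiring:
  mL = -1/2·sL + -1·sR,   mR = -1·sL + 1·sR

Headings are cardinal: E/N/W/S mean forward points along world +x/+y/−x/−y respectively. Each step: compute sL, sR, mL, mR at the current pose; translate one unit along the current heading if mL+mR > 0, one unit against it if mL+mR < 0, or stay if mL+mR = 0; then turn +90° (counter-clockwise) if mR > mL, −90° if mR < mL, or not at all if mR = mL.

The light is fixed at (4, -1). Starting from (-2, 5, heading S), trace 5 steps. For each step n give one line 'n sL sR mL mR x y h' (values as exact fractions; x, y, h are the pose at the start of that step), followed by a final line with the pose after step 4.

0 10/3 2/3 -7/3 -8/3 -2 5 S
1 60/97 60/181 -11250/17557 -5040/17557 -2 6 W
2 3 3/4 -9/4 -9/4 -1 6 S
3 60/29 60/89 -4410/2581 -3600/2581 -1 7 S
4 15/37 3/2 -63/37 81/74 -1 8 E
final -2 8 N

n=0: pose=(-2,5,S); sL=10/3, sR=2/3; mL=-7/3, mR=-8/3; mL+mR=-5 → advance -1; mR−mL=-1/3 → turn -1·90°
n=1: pose=(-2,6,W); sL=60/97, sR=60/181; mL=-11250/17557, mR=-5040/17557; mL+mR=-90/97 → advance -1; mR−mL=6210/17557 → turn +1·90°
n=2: pose=(-1,6,S); sL=3, sR=3/4; mL=-9/4, mR=-9/4; mL+mR=-9/2 → advance -1; mR−mL=0 → turn +0·90°
n=3: pose=(-1,7,S); sL=60/29, sR=60/89; mL=-4410/2581, mR=-3600/2581; mL+mR=-90/29 → advance -1; mR−mL=810/2581 → turn +1·90°
n=4: pose=(-1,8,E); sL=15/37, sR=3/2; mL=-63/37, mR=81/74; mL+mR=-45/74 → advance -1; mR−mL=207/74 → turn +1·90°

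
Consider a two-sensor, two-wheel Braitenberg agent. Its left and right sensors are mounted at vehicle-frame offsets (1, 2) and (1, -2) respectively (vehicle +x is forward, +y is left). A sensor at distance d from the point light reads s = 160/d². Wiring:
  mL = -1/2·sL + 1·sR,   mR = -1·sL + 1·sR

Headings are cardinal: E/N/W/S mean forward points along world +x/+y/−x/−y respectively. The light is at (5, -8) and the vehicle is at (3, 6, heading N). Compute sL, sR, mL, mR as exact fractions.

160/241 32/45 4112/10845 512/10845

left sensor world pos  = (1, 7); dL² = 241
right sensor world pos = (5, 7); dR² = 225
sL = 160/241 = 160/241
sR = 160/225 = 32/45
mL = -1/2·sL + 1·sR = 4112/10845
mR = -1·sL + 1·sR = 512/10845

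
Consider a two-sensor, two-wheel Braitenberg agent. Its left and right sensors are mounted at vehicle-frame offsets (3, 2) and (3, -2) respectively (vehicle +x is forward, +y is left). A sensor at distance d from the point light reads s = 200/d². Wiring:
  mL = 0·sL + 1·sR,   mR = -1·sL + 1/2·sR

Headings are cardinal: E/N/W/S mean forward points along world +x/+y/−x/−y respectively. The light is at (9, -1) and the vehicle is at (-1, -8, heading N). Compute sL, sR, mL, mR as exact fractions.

left sensor world pos  = (-3, -5); dL² = 160
right sensor world pos = (1, -5); dR² = 80
sL = 200/160 = 5/4
sR = 200/80 = 5/2
mL = 0·sL + 1·sR = 5/2
mR = -1·sL + 1/2·sR = 0

5/4 5/2 5/2 0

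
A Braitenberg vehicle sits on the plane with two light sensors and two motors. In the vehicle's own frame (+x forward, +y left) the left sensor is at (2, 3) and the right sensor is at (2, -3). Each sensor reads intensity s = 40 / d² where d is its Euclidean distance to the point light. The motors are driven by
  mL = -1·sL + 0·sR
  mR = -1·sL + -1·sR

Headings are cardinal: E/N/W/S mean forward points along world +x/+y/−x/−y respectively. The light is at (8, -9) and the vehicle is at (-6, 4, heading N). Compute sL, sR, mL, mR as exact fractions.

20/257 20/173 -20/257 -8600/44461

left sensor world pos  = (-9, 6); dL² = 514
right sensor world pos = (-3, 6); dR² = 346
sL = 40/514 = 20/257
sR = 40/346 = 20/173
mL = -1·sL + 0·sR = -20/257
mR = -1·sL + -1·sR = -8600/44461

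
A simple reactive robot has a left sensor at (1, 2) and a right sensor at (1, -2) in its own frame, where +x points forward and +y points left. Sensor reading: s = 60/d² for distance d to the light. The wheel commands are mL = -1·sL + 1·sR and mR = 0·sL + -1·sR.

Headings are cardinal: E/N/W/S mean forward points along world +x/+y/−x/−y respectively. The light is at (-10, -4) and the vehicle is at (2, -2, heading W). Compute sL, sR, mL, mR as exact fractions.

60/121 60/137 -960/16577 -60/137

left sensor world pos  = (1, -4); dL² = 121
right sensor world pos = (1, 0); dR² = 137
sL = 60/121 = 60/121
sR = 60/137 = 60/137
mL = -1·sL + 1·sR = -960/16577
mR = 0·sL + -1·sR = -60/137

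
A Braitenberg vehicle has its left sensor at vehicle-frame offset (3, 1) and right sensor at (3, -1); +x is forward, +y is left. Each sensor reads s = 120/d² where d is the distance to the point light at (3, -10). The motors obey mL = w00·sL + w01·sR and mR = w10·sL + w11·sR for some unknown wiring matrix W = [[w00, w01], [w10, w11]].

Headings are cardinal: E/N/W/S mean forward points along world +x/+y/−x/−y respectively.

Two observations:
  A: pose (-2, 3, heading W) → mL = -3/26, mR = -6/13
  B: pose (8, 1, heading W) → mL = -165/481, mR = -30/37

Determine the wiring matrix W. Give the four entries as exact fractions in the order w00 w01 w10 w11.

obs A: pose=(-2,3,W) → sL=15/26, sR=6/13, mL=-3/26, mR=-6/13
obs B: pose=(8,1,W) → sL=15/13, sR=30/37, mL=-165/481, mR=-30/37
sensor matrix S = [[15/26, 6/13], [15/13, 30/37]]; det S = -405/6253
solve [mL_A; mL_B] = S·[w00; w01] and [mR_A; mR_B] = S·[w10; w11]:
  w00 = -1, w01 = 1, w10 = 0, w11 = -1

-1 1 0 -1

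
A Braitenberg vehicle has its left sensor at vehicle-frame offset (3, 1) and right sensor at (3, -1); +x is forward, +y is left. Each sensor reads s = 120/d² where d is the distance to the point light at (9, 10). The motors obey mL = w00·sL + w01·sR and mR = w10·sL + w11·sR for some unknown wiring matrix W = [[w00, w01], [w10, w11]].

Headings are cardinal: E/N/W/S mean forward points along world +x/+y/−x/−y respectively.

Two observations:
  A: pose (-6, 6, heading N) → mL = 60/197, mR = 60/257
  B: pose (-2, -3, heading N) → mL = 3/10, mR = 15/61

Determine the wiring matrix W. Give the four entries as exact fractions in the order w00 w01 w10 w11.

obs A: pose=(-6,6,N) → sL=120/257, sR=120/197, mL=60/197, mR=60/257
obs B: pose=(-2,-3,N) → sL=30/61, sR=3/5, mL=3/10, mR=15/61
sensor matrix S = [[120/257, 120/197], [30/61, 3/5]]; det S = -59976/3088369
solve [mL_A; mL_B] = S·[w00; w01] and [mR_A; mR_B] = S·[w10; w11]:
  w00 = 0, w01 = 1/2, w10 = 1/2, w11 = 0

0 1/2 1/2 0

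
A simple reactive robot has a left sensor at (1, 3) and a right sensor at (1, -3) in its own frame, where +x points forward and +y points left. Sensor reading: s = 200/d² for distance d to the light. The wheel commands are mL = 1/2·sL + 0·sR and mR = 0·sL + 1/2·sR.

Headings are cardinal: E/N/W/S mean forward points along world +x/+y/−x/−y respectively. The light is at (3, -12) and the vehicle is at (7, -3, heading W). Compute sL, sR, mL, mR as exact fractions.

40/9 200/153 20/9 100/153

left sensor world pos  = (6, -6); dL² = 45
right sensor world pos = (6, 0); dR² = 153
sL = 200/45 = 40/9
sR = 200/153 = 200/153
mL = 1/2·sL + 0·sR = 20/9
mR = 0·sL + 1/2·sR = 100/153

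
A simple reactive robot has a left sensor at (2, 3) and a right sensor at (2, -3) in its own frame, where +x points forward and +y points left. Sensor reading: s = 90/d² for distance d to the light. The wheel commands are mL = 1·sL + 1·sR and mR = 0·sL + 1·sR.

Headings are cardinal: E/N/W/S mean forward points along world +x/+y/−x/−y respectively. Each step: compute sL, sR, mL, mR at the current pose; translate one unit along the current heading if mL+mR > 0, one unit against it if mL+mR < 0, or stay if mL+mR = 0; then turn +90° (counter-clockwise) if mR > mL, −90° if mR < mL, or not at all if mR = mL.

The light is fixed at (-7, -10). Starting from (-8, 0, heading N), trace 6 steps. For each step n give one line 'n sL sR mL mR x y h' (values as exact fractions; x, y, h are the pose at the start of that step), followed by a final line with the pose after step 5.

0 9/16 45/74 693/592 45/74 -8 0 N
1 90/197 18/13 4716/2561 18/13 -8 1 E
2 1 1 2 1 -7 1 S
3 90/53 90/173 20340/9169 90/173 -7 0 W
4 9/16 45/74 693/592 45/74 -8 0 N
5 90/197 18/13 4716/2561 18/13 -8 1 E
final -7 1 S

n=0: pose=(-8,0,N); sL=9/16, sR=45/74; mL=693/592, mR=45/74; mL+mR=1053/592 → advance +1; mR−mL=-9/16 → turn -1·90°
n=1: pose=(-8,1,E); sL=90/197, sR=18/13; mL=4716/2561, mR=18/13; mL+mR=8262/2561 → advance +1; mR−mL=-90/197 → turn -1·90°
n=2: pose=(-7,1,S); sL=1, sR=1; mL=2, mR=1; mL+mR=3 → advance +1; mR−mL=-1 → turn -1·90°
n=3: pose=(-7,0,W); sL=90/53, sR=90/173; mL=20340/9169, mR=90/173; mL+mR=25110/9169 → advance +1; mR−mL=-90/53 → turn -1·90°
n=4: pose=(-8,0,N); sL=9/16, sR=45/74; mL=693/592, mR=45/74; mL+mR=1053/592 → advance +1; mR−mL=-9/16 → turn -1·90°
n=5: pose=(-8,1,E); sL=90/197, sR=18/13; mL=4716/2561, mR=18/13; mL+mR=8262/2561 → advance +1; mR−mL=-90/197 → turn -1·90°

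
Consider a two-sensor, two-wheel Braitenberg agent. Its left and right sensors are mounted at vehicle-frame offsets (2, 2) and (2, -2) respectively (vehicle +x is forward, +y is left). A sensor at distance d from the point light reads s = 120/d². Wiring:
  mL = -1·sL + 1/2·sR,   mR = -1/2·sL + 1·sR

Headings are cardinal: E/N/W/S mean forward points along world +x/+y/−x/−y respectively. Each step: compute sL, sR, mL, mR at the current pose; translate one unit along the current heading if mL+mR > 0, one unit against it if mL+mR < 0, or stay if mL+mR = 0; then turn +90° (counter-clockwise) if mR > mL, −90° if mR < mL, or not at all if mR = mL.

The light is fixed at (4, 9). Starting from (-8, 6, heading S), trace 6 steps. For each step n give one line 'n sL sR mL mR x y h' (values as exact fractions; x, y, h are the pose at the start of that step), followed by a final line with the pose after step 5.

0 24/25 120/221 -3804/5525 348/5525 -8 6 S
1 6/5 30/29 -99/145 63/145 -8 7 E
2 8/15 120/121 -68/1815 1316/1815 -9 7 N
3 20/39 60/113 -1090/4407 1210/4407 -9 8 W
4 40/51 24/53 -1508/2703 164/2703 -10 8 S
5 30/37 30/37 -15/37 15/37 -10 9 E
final -10 9 N

n=0: pose=(-8,6,S); sL=24/25, sR=120/221; mL=-3804/5525, mR=348/5525; mL+mR=-3456/5525 → advance -1; mR−mL=4152/5525 → turn +1·90°
n=1: pose=(-8,7,E); sL=6/5, sR=30/29; mL=-99/145, mR=63/145; mL+mR=-36/145 → advance -1; mR−mL=162/145 → turn +1·90°
n=2: pose=(-9,7,N); sL=8/15, sR=120/121; mL=-68/1815, mR=1316/1815; mL+mR=416/605 → advance +1; mR−mL=1384/1815 → turn +1·90°
n=3: pose=(-9,8,W); sL=20/39, sR=60/113; mL=-1090/4407, mR=1210/4407; mL+mR=40/1469 → advance +1; mR−mL=2300/4407 → turn +1·90°
n=4: pose=(-10,8,S); sL=40/51, sR=24/53; mL=-1508/2703, mR=164/2703; mL+mR=-448/901 → advance -1; mR−mL=1672/2703 → turn +1·90°
n=5: pose=(-10,9,E); sL=30/37, sR=30/37; mL=-15/37, mR=15/37; mL+mR=0 → advance +0; mR−mL=30/37 → turn +1·90°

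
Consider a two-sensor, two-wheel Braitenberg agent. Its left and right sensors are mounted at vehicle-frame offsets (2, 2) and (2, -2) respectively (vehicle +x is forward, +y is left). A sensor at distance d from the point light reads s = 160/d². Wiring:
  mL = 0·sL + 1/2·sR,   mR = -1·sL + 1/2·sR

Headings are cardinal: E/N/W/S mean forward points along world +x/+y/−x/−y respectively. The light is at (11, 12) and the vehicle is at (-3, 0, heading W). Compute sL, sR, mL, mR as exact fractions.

40/113 40/89 20/89 -1300/10057

left sensor world pos  = (-5, -2); dL² = 452
right sensor world pos = (-5, 2); dR² = 356
sL = 160/452 = 40/113
sR = 160/356 = 40/89
mL = 0·sL + 1/2·sR = 20/89
mR = -1·sL + 1/2·sR = -1300/10057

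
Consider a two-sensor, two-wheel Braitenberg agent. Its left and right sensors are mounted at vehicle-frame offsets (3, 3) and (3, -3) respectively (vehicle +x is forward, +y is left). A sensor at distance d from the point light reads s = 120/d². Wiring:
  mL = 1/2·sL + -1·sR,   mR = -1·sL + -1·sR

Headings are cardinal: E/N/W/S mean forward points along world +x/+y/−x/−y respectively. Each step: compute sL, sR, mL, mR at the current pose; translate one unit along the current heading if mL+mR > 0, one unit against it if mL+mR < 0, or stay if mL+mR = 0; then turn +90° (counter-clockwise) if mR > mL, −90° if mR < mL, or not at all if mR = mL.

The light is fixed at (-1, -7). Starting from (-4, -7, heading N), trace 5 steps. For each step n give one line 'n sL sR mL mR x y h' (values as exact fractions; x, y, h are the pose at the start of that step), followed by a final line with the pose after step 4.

n=0: pose=(-4,-7,N); sL=8/3, sR=40/3; mL=-12, mR=-16; mL+mR=-28 → advance -1; mR−mL=-4 → turn -1·90°
n=1: pose=(-4,-8,E); sL=30, sR=15/2; mL=15/2, mR=-75/2; mL+mR=-30 → advance -1; mR−mL=-45 → turn -1·90°
n=2: pose=(-5,-8,S); sL=120/17, sR=24/13; mL=372/221, mR=-1968/221; mL+mR=-1596/221 → advance -1; mR−mL=-180/17 → turn -1·90°
n=3: pose=(-5,-7,W); sL=60/29, sR=60/29; mL=-30/29, mR=-120/29; mL+mR=-150/29 → advance -1; mR−mL=-90/29 → turn -1·90°
n=4: pose=(-4,-7,N); sL=8/3, sR=40/3; mL=-12, mR=-16; mL+mR=-28 → advance -1; mR−mL=-4 → turn -1·90°

0 8/3 40/3 -12 -16 -4 -7 N
1 30 15/2 15/2 -75/2 -4 -8 E
2 120/17 24/13 372/221 -1968/221 -5 -8 S
3 60/29 60/29 -30/29 -120/29 -5 -7 W
4 8/3 40/3 -12 -16 -4 -7 N
final -4 -8 E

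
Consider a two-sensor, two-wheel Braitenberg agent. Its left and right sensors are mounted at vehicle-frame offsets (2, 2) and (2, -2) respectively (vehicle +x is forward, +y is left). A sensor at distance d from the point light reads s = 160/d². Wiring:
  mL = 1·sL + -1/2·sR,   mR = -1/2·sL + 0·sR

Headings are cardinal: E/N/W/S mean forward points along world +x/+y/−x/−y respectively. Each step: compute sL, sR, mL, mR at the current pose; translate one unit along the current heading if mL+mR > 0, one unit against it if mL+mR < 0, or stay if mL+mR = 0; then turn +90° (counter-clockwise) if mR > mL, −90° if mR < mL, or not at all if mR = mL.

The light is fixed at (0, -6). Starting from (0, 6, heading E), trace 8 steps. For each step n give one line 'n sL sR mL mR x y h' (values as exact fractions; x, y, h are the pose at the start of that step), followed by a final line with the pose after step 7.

0 4/5 20/13 2/65 -2/5 0 6 E
1 160/101 160/109 9360/11009 -80/101 -1 6 S
2 16/9 80/89 1064/801 -8/9 -1 5 W
3 32/37 160/169 2448/6253 -16/37 -2 5 N
4 10/9 5/2 -5/36 -5/9 -2 4 E
5 32/13 160/89 1808/1157 -16/13 -3 4 S
6 80/37 80/73 4360/2701 -40/37 -3 3 W
7 160/157 32/25 1488/3925 -80/157 -4 3 N
final -4 2 E

n=0: pose=(0,6,E); sL=4/5, sR=20/13; mL=2/65, mR=-2/5; mL+mR=-24/65 → advance -1; mR−mL=-28/65 → turn -1·90°
n=1: pose=(-1,6,S); sL=160/101, sR=160/109; mL=9360/11009, mR=-80/101; mL+mR=640/11009 → advance +1; mR−mL=-18080/11009 → turn -1·90°
n=2: pose=(-1,5,W); sL=16/9, sR=80/89; mL=1064/801, mR=-8/9; mL+mR=352/801 → advance +1; mR−mL=-592/267 → turn -1·90°
n=3: pose=(-2,5,N); sL=32/37, sR=160/169; mL=2448/6253, mR=-16/37; mL+mR=-256/6253 → advance -1; mR−mL=-5152/6253 → turn -1·90°
n=4: pose=(-2,4,E); sL=10/9, sR=5/2; mL=-5/36, mR=-5/9; mL+mR=-25/36 → advance -1; mR−mL=-5/12 → turn -1·90°
n=5: pose=(-3,4,S); sL=32/13, sR=160/89; mL=1808/1157, mR=-16/13; mL+mR=384/1157 → advance +1; mR−mL=-3232/1157 → turn -1·90°
n=6: pose=(-3,3,W); sL=80/37, sR=80/73; mL=4360/2701, mR=-40/37; mL+mR=1440/2701 → advance +1; mR−mL=-7280/2701 → turn -1·90°
n=7: pose=(-4,3,N); sL=160/157, sR=32/25; mL=1488/3925, mR=-80/157; mL+mR=-512/3925 → advance -1; mR−mL=-3488/3925 → turn -1·90°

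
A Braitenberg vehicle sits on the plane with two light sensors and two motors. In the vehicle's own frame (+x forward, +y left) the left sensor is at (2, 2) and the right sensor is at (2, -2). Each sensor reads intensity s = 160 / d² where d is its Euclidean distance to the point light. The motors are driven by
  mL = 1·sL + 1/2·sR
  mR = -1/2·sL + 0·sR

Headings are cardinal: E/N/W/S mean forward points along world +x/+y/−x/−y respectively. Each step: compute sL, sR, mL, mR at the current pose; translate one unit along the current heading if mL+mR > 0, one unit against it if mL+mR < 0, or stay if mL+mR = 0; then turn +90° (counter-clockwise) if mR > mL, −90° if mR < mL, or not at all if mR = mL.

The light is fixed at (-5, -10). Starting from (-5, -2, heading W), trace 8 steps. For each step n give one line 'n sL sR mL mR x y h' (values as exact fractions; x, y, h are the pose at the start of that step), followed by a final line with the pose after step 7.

0 4 20/13 62/13 -2 -5 -2 W
1 160/109 160/101 24880/11009 -80/109 -6 -2 N
2 80/61 16/5 888/305 -40/61 -6 -1 E
3 160/53 160/53 240/53 -80/53 -5 -1 S
4 4 20/13 62/13 -2 -5 -2 W
5 160/109 160/101 24880/11009 -80/109 -6 -2 N
6 80/61 16/5 888/305 -40/61 -6 -1 E
7 160/53 160/53 240/53 -80/53 -5 -1 S
final -5 -2 W

n=0: pose=(-5,-2,W); sL=4, sR=20/13; mL=62/13, mR=-2; mL+mR=36/13 → advance +1; mR−mL=-88/13 → turn -1·90°
n=1: pose=(-6,-2,N); sL=160/109, sR=160/101; mL=24880/11009, mR=-80/109; mL+mR=16800/11009 → advance +1; mR−mL=-32960/11009 → turn -1·90°
n=2: pose=(-6,-1,E); sL=80/61, sR=16/5; mL=888/305, mR=-40/61; mL+mR=688/305 → advance +1; mR−mL=-1088/305 → turn -1·90°
n=3: pose=(-5,-1,S); sL=160/53, sR=160/53; mL=240/53, mR=-80/53; mL+mR=160/53 → advance +1; mR−mL=-320/53 → turn -1·90°
n=4: pose=(-5,-2,W); sL=4, sR=20/13; mL=62/13, mR=-2; mL+mR=36/13 → advance +1; mR−mL=-88/13 → turn -1·90°
n=5: pose=(-6,-2,N); sL=160/109, sR=160/101; mL=24880/11009, mR=-80/109; mL+mR=16800/11009 → advance +1; mR−mL=-32960/11009 → turn -1·90°
n=6: pose=(-6,-1,E); sL=80/61, sR=16/5; mL=888/305, mR=-40/61; mL+mR=688/305 → advance +1; mR−mL=-1088/305 → turn -1·90°
n=7: pose=(-5,-1,S); sL=160/53, sR=160/53; mL=240/53, mR=-80/53; mL+mR=160/53 → advance +1; mR−mL=-320/53 → turn -1·90°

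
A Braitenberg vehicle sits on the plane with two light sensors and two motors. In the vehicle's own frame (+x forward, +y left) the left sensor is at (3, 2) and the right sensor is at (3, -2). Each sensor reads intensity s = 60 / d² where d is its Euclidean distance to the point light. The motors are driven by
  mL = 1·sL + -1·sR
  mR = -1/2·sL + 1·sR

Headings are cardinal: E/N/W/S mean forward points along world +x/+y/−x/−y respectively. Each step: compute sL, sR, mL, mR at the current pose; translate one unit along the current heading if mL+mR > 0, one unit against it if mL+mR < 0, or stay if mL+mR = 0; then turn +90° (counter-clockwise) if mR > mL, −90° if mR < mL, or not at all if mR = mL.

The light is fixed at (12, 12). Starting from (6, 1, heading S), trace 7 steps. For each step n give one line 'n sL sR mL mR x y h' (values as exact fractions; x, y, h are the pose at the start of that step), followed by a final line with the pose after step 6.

n=0: pose=(6,1,S); sL=15/53, sR=3/13; mL=36/689, mR=123/1378; mL+mR=15/106 → advance +1; mR−mL=51/1378 → turn +1·90°
n=1: pose=(6,0,E); sL=60/109, sR=12/41; mL=1152/4469, mR=78/4469; mL+mR=30/109 → advance +1; mR−mL=-1074/4469 → turn -1·90°
n=2: pose=(7,0,S); sL=10/39, sR=30/137; mL=200/5343, mR=485/5343; mL+mR=5/39 → advance +1; mR−mL=95/1781 → turn +1·90°
n=3: pose=(7,-1,E); sL=12/25, sR=60/229; mL=1248/5725, mR=126/5725; mL+mR=6/25 → advance +1; mR−mL=-1122/5725 → turn -1·90°
n=4: pose=(8,-1,S); sL=3/13, sR=15/73; mL=24/949, mR=171/1898; mL+mR=3/26 → advance +1; mR−mL=123/1898 → turn +1·90°
n=5: pose=(8,-2,E); sL=12/29, sR=60/257; mL=1344/7453, mR=198/7453; mL+mR=6/29 → advance +1; mR−mL=-1146/7453 → turn -1·90°
n=6: pose=(9,-2,S); sL=6/29, sR=30/157; mL=72/4553, mR=399/4553; mL+mR=3/29 → advance +1; mR−mL=327/4553 → turn +1·90°

0 15/53 3/13 36/689 123/1378 6 1 S
1 60/109 12/41 1152/4469 78/4469 6 0 E
2 10/39 30/137 200/5343 485/5343 7 0 S
3 12/25 60/229 1248/5725 126/5725 7 -1 E
4 3/13 15/73 24/949 171/1898 8 -1 S
5 12/29 60/257 1344/7453 198/7453 8 -2 E
6 6/29 30/157 72/4553 399/4553 9 -2 S
final 9 -3 E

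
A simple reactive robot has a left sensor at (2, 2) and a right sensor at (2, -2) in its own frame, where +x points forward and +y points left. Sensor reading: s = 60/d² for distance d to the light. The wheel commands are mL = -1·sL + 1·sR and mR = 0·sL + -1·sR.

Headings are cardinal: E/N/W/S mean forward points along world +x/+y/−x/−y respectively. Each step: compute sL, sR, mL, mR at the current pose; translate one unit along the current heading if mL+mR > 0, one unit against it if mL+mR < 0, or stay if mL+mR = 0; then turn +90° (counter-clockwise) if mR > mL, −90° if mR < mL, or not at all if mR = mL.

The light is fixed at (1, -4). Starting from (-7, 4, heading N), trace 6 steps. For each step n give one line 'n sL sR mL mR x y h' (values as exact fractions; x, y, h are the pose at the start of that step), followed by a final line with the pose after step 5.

0 3/10 15/34 12/85 -15/34 -7 4 N
1 20/39 60/61 1120/2379 -60/61 -7 3 E
2 30/37 30/73 -1080/2701 -30/73 -8 3 S
3 60/157 60/221 -3840/34697 -60/221 -8 4 W
4 3/10 15/34 12/85 -15/34 -7 4 N
5 20/39 60/61 1120/2379 -60/61 -7 3 E
final -8 3 S

n=0: pose=(-7,4,N); sL=3/10, sR=15/34; mL=12/85, mR=-15/34; mL+mR=-3/10 → advance -1; mR−mL=-99/170 → turn -1·90°
n=1: pose=(-7,3,E); sL=20/39, sR=60/61; mL=1120/2379, mR=-60/61; mL+mR=-20/39 → advance -1; mR−mL=-3460/2379 → turn -1·90°
n=2: pose=(-8,3,S); sL=30/37, sR=30/73; mL=-1080/2701, mR=-30/73; mL+mR=-30/37 → advance -1; mR−mL=-30/2701 → turn -1·90°
n=3: pose=(-8,4,W); sL=60/157, sR=60/221; mL=-3840/34697, mR=-60/221; mL+mR=-60/157 → advance -1; mR−mL=-5580/34697 → turn -1·90°
n=4: pose=(-7,4,N); sL=3/10, sR=15/34; mL=12/85, mR=-15/34; mL+mR=-3/10 → advance -1; mR−mL=-99/170 → turn -1·90°
n=5: pose=(-7,3,E); sL=20/39, sR=60/61; mL=1120/2379, mR=-60/61; mL+mR=-20/39 → advance -1; mR−mL=-3460/2379 → turn -1·90°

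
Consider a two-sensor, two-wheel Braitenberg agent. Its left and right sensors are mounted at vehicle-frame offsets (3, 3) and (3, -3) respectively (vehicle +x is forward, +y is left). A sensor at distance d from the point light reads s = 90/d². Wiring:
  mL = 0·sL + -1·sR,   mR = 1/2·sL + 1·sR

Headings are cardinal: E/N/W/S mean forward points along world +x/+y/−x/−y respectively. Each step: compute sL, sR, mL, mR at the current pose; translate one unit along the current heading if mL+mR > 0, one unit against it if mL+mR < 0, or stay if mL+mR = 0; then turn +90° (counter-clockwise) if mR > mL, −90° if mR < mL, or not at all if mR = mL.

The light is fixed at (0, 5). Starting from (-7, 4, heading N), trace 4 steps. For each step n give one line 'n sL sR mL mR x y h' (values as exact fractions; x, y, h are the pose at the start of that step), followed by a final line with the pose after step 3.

n=0: pose=(-7,4,N); sL=45/52, sR=9/2; mL=-9/2, mR=513/104; mL+mR=45/104 → advance +1; mR−mL=981/104 → turn +1·90°
n=1: pose=(-7,5,W); sL=90/109, sR=90/109; mL=-90/109, mR=135/109; mL+mR=45/109 → advance +1; mR−mL=225/109 → turn +1·90°
n=2: pose=(-8,5,S); sL=45/17, sR=9/13; mL=-9/13, mR=891/442; mL+mR=45/34 → advance +1; mR−mL=1197/442 → turn +1·90°
n=3: pose=(-8,4,E); sL=90/29, sR=90/41; mL=-90/41, mR=4455/1189; mL+mR=45/29 → advance +1; mR−mL=7065/1189 → turn +1·90°

0 45/52 9/2 -9/2 513/104 -7 4 N
1 90/109 90/109 -90/109 135/109 -7 5 W
2 45/17 9/13 -9/13 891/442 -8 5 S
3 90/29 90/41 -90/41 4455/1189 -8 4 E
final -7 4 N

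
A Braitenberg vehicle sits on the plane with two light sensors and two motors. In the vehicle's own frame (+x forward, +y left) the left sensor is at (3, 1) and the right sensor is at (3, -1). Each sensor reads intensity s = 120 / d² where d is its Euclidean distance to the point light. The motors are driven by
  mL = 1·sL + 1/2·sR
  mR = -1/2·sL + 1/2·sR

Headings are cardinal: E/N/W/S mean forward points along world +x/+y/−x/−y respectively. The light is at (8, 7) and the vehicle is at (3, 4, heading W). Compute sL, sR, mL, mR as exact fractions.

left sensor world pos  = (0, 3); dL² = 80
right sensor world pos = (0, 5); dR² = 68
sL = 120/80 = 3/2
sR = 120/68 = 30/17
mL = 1·sL + 1/2·sR = 81/34
mR = -1/2·sL + 1/2·sR = 9/68

3/2 30/17 81/34 9/68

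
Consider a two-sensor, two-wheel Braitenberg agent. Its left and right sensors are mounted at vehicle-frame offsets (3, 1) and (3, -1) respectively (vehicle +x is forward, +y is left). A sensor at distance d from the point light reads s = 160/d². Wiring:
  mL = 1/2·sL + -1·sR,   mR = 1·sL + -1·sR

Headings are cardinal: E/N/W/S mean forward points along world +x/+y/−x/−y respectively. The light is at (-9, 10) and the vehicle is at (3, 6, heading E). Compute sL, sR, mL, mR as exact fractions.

80/117 16/25 -872/2925 128/2925

left sensor world pos  = (6, 7); dL² = 234
right sensor world pos = (6, 5); dR² = 250
sL = 160/234 = 80/117
sR = 160/250 = 16/25
mL = 1/2·sL + -1·sR = -872/2925
mR = 1·sL + -1·sR = 128/2925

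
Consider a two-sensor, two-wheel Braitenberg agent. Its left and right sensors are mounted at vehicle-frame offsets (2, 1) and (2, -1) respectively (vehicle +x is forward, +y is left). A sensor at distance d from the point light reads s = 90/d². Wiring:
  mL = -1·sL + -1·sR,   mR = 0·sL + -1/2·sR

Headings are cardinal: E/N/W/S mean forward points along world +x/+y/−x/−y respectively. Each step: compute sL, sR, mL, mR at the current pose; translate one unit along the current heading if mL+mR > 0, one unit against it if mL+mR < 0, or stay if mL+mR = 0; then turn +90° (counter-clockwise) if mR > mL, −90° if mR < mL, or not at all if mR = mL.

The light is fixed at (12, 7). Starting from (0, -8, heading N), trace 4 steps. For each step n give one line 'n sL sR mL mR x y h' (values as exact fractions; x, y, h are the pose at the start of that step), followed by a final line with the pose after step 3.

0 45/169 9/29 -2826/4901 -9/58 0 -8 N
1 18/97 90/421 -16308/40837 -45/421 0 -9 W
2 45/212 5/26 -1115/2756 -5/52 1 -9 S
3 90/277 90/337 -55260/93349 -45/337 1 -8 E
final 0 -8 N

n=0: pose=(0,-8,N); sL=45/169, sR=9/29; mL=-2826/4901, mR=-9/58; mL+mR=-7173/9802 → advance -1; mR−mL=4131/9802 → turn +1·90°
n=1: pose=(0,-9,W); sL=18/97, sR=90/421; mL=-16308/40837, mR=-45/421; mL+mR=-20673/40837 → advance -1; mR−mL=11943/40837 → turn +1·90°
n=2: pose=(1,-9,S); sL=45/212, sR=5/26; mL=-1115/2756, mR=-5/52; mL+mR=-345/689 → advance -1; mR−mL=425/1378 → turn +1·90°
n=3: pose=(1,-8,E); sL=90/277, sR=90/337; mL=-55260/93349, mR=-45/337; mL+mR=-67725/93349 → advance -1; mR−mL=42795/93349 → turn +1·90°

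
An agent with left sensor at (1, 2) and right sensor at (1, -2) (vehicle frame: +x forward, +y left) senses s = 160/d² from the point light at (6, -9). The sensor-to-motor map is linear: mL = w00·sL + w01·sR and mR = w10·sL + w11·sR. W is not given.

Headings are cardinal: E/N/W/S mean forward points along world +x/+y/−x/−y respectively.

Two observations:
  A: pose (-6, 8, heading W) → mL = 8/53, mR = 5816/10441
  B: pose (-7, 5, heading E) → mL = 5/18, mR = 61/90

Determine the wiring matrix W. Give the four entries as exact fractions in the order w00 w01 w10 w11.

0 1/2 1 1/2

obs A: pose=(-6,8,W) → sL=80/197, sR=16/53, mL=8/53, mR=5816/10441
obs B: pose=(-7,5,E) → sL=2/5, sR=5/9, mL=5/18, mR=61/90
sensor matrix S = [[80/197, 16/53], [2/5, 5/9]]; det S = 49264/469845
solve [mL_A; mL_B] = S·[w00; w01] and [mR_A; mR_B] = S·[w10; w11]:
  w00 = 0, w01 = 1/2, w10 = 1, w11 = 1/2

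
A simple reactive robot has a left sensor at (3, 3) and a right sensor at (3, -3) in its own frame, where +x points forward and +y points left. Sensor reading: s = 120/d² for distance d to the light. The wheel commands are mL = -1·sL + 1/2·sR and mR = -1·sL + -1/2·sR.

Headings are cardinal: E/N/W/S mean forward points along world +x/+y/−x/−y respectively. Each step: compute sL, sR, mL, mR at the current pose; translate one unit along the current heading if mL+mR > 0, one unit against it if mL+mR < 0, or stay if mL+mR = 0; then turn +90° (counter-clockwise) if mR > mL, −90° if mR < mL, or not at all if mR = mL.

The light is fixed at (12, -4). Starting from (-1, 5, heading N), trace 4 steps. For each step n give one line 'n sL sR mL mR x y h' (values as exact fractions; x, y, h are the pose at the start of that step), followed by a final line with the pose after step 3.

0 3/10 30/61 -33/610 -333/610 -1 5 N
1 120/221 24/25 -348/5525 -5652/5525 -1 4 E
2 60/73 60/157 -7230/11461 -11610/11461 -2 4 S
3 24/65 120/433 -6492/28145 -14292/28145 -2 5 W
final -1 5 N

n=0: pose=(-1,5,N); sL=3/10, sR=30/61; mL=-33/610, mR=-333/610; mL+mR=-3/5 → advance -1; mR−mL=-30/61 → turn -1·90°
n=1: pose=(-1,4,E); sL=120/221, sR=24/25; mL=-348/5525, mR=-5652/5525; mL+mR=-240/221 → advance -1; mR−mL=-24/25 → turn -1·90°
n=2: pose=(-2,4,S); sL=60/73, sR=60/157; mL=-7230/11461, mR=-11610/11461; mL+mR=-120/73 → advance -1; mR−mL=-60/157 → turn -1·90°
n=3: pose=(-2,5,W); sL=24/65, sR=120/433; mL=-6492/28145, mR=-14292/28145; mL+mR=-48/65 → advance -1; mR−mL=-120/433 → turn -1·90°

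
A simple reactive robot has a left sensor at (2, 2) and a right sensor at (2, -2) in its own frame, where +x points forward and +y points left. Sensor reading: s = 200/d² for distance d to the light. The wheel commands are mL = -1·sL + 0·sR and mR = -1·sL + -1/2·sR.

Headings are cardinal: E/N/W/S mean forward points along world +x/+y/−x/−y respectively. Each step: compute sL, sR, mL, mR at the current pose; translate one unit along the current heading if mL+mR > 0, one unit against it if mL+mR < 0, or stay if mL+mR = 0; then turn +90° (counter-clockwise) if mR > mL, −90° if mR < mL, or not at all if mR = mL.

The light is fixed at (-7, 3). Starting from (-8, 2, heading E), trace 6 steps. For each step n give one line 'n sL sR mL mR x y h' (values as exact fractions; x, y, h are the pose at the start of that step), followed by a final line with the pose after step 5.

n=0: pose=(-8,2,E); sL=100, sR=20; mL=-100, mR=-110; mL+mR=-210 → advance -1; mR−mL=-10 → turn -1·90°
n=1: pose=(-9,2,S); sL=200/9, sR=8; mL=-200/9, mR=-236/9; mL+mR=-436/9 → advance -1; mR−mL=-4 → turn -1·90°
n=2: pose=(-9,3,W); sL=10, sR=10; mL=-10, mR=-15; mL+mR=-25 → advance -1; mR−mL=-5 → turn -1·90°
n=3: pose=(-8,3,N); sL=200/13, sR=40; mL=-200/13, mR=-460/13; mL+mR=-660/13 → advance -1; mR−mL=-20 → turn -1·90°
n=4: pose=(-8,2,E); sL=100, sR=20; mL=-100, mR=-110; mL+mR=-210 → advance -1; mR−mL=-10 → turn -1·90°
n=5: pose=(-9,2,S); sL=200/9, sR=8; mL=-200/9, mR=-236/9; mL+mR=-436/9 → advance -1; mR−mL=-4 → turn -1·90°

0 100 20 -100 -110 -8 2 E
1 200/9 8 -200/9 -236/9 -9 2 S
2 10 10 -10 -15 -9 3 W
3 200/13 40 -200/13 -460/13 -8 3 N
4 100 20 -100 -110 -8 2 E
5 200/9 8 -200/9 -236/9 -9 2 S
final -9 3 W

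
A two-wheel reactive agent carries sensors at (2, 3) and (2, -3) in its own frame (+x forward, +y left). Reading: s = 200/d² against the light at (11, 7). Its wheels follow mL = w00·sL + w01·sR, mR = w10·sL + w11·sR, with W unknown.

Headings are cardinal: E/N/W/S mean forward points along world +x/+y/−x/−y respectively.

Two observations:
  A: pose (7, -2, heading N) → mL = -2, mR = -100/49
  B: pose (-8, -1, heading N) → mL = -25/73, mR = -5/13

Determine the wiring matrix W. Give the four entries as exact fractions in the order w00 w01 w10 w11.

obs A: pose=(7,-2,N) → sL=100/49, sR=4, mL=-2, mR=-100/49
obs B: pose=(-8,-1,N) → sL=5/13, sR=50/73, mL=-25/73, mR=-5/13
sensor matrix S = [[100/49, 4], [5/13, 50/73]]; det S = -6540/46501
solve [mL_A; mL_B] = S·[w00; w01] and [mR_A; mR_B] = S·[w10; w11]:
  w00 = 0, w01 = -1/2, w10 = -1, w11 = 0

0 -1/2 -1 0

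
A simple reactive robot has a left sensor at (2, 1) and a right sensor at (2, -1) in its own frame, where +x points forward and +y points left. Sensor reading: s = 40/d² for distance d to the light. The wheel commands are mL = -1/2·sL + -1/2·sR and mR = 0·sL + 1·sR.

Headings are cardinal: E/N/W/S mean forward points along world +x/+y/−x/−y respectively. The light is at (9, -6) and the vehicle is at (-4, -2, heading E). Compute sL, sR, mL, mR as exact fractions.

20/73 4/13 -276/949 4/13

left sensor world pos  = (-2, -1); dL² = 146
right sensor world pos = (-2, -3); dR² = 130
sL = 40/146 = 20/73
sR = 40/130 = 4/13
mL = -1/2·sL + -1/2·sR = -276/949
mR = 0·sL + 1·sR = 4/13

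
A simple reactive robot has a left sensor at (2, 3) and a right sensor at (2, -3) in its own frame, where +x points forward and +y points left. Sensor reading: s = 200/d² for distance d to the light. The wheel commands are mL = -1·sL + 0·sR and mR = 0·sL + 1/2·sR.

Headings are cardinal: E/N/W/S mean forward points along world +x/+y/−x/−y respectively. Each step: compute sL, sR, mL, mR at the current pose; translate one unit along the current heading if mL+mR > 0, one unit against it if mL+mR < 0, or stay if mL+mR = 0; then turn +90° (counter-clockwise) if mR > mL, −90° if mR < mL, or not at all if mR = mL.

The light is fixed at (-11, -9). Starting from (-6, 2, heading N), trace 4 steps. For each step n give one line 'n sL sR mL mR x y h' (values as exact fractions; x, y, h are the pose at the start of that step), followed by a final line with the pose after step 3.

0 200/173 200/233 -200/173 100/233 -6 2 N
1 100/29 100/89 -100/29 50/89 -6 1 W
2 40/29 200/73 -40/29 100/73 -5 1 S
3 10/13 25/16 -10/13 25/32 -5 2 E
final -4 2 N

n=0: pose=(-6,2,N); sL=200/173, sR=200/233; mL=-200/173, mR=100/233; mL+mR=-29300/40309 → advance -1; mR−mL=63900/40309 → turn +1·90°
n=1: pose=(-6,1,W); sL=100/29, sR=100/89; mL=-100/29, mR=50/89; mL+mR=-7450/2581 → advance -1; mR−mL=10350/2581 → turn +1·90°
n=2: pose=(-5,1,S); sL=40/29, sR=200/73; mL=-40/29, mR=100/73; mL+mR=-20/2117 → advance -1; mR−mL=5820/2117 → turn +1·90°
n=3: pose=(-5,2,E); sL=10/13, sR=25/16; mL=-10/13, mR=25/32; mL+mR=5/416 → advance +1; mR−mL=645/416 → turn +1·90°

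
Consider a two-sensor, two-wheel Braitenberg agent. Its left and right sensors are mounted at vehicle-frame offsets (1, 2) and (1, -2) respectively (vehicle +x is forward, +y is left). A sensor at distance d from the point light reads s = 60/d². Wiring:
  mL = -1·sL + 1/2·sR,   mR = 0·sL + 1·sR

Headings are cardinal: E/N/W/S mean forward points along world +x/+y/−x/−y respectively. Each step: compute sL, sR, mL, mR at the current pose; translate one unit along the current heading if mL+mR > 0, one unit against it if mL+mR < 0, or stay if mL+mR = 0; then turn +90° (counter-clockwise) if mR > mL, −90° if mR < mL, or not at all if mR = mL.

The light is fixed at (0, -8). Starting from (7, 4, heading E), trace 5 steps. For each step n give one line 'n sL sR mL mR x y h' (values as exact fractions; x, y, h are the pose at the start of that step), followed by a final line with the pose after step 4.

0 3/13 15/41 -51/1066 15/41 7 4 E
1 12/41 60/269 -1998/11029 60/269 8 4 N
2 6/17 30/137 -567/2329 30/137 8 5 W
3 12/53 60/193 -726/10229 60/193 9 5 S
4 15/74 3/10 -39/740 3/10 9 4 E
final 10 4 N

n=0: pose=(7,4,E); sL=3/13, sR=15/41; mL=-51/1066, mR=15/41; mL+mR=339/1066 → advance +1; mR−mL=441/1066 → turn +1·90°
n=1: pose=(8,4,N); sL=12/41, sR=60/269; mL=-1998/11029, mR=60/269; mL+mR=462/11029 → advance +1; mR−mL=4458/11029 → turn +1·90°
n=2: pose=(8,5,W); sL=6/17, sR=30/137; mL=-567/2329, mR=30/137; mL+mR=-57/2329 → advance -1; mR−mL=1077/2329 → turn +1·90°
n=3: pose=(9,5,S); sL=12/53, sR=60/193; mL=-726/10229, mR=60/193; mL+mR=2454/10229 → advance +1; mR−mL=3906/10229 → turn +1·90°
n=4: pose=(9,4,E); sL=15/74, sR=3/10; mL=-39/740, mR=3/10; mL+mR=183/740 → advance +1; mR−mL=261/740 → turn +1·90°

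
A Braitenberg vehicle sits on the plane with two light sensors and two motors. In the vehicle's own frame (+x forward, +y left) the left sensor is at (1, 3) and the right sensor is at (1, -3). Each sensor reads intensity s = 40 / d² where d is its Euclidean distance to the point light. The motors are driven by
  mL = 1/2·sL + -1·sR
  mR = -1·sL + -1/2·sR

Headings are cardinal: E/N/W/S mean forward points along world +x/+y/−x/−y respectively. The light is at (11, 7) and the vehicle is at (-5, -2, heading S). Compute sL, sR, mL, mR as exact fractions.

left sensor world pos  = (-2, -3); dL² = 269
right sensor world pos = (-8, -3); dR² = 461
sL = 40/269 = 40/269
sR = 40/461 = 40/461
mL = 1/2·sL + -1·sR = -1540/124009
mR = -1·sL + -1/2·sR = -23820/124009

40/269 40/461 -1540/124009 -23820/124009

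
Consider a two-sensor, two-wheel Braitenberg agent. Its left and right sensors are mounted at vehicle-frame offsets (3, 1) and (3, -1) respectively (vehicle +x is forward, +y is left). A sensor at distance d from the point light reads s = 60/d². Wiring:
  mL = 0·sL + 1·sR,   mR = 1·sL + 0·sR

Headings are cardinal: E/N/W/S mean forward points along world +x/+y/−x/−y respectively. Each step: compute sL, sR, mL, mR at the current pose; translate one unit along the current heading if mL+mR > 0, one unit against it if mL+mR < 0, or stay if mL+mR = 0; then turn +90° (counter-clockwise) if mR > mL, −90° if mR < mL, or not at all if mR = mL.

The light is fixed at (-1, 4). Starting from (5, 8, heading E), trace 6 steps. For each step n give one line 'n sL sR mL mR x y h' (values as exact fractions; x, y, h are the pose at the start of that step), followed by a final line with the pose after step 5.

n=0: pose=(5,8,E); sL=30/53, sR=2/3; mL=2/3, mR=30/53; mL+mR=196/159 → advance +1; mR−mL=-16/159 → turn -1·90°
n=1: pose=(6,8,S); sL=12/13, sR=60/37; mL=60/37, mR=12/13; mL+mR=1224/481 → advance +1; mR−mL=-336/481 → turn -1·90°
n=2: pose=(6,7,W); sL=3, sR=15/8; mL=15/8, mR=3; mL+mR=39/8 → advance +1; mR−mL=9/8 → turn +1·90°
n=3: pose=(5,7,S); sL=60/49, sR=12/5; mL=12/5, mR=60/49; mL+mR=888/245 → advance +1; mR−mL=-288/245 → turn -1·90°
n=4: pose=(5,6,W); sL=6, sR=10/3; mL=10/3, mR=6; mL+mR=28/3 → advance +1; mR−mL=8/3 → turn +1·90°
n=5: pose=(4,6,S); sL=60/37, sR=60/17; mL=60/17, mR=60/37; mL+mR=3240/629 → advance +1; mR−mL=-1200/629 → turn -1·90°

0 30/53 2/3 2/3 30/53 5 8 E
1 12/13 60/37 60/37 12/13 6 8 S
2 3 15/8 15/8 3 6 7 W
3 60/49 12/5 12/5 60/49 5 7 S
4 6 10/3 10/3 6 5 6 W
5 60/37 60/17 60/17 60/37 4 6 S
final 4 5 W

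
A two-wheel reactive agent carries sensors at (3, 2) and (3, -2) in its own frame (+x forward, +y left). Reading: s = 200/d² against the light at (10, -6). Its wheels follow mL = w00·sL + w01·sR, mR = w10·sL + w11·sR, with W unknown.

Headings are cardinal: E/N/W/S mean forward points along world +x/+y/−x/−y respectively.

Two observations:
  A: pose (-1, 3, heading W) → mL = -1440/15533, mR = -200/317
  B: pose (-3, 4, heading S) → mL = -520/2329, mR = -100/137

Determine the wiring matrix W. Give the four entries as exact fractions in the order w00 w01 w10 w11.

obs A: pose=(-1,3,W) → sL=40/49, sR=200/317, mL=-1440/15533, mR=-200/317
obs B: pose=(-3,4,S) → sL=20/17, sR=100/137, mL=-520/2329, mR=-100/137
sensor matrix S = [[40/49, 200/317], [20/17, 100/137]]; det S = -5296000/36176357
solve [mL_A; mL_B] = S·[w00; w01] and [mR_A; mR_B] = S·[w10; w11]:
  w00 = -1/2, w01 = 1/2, w10 = 0, w11 = -1

-1/2 1/2 0 -1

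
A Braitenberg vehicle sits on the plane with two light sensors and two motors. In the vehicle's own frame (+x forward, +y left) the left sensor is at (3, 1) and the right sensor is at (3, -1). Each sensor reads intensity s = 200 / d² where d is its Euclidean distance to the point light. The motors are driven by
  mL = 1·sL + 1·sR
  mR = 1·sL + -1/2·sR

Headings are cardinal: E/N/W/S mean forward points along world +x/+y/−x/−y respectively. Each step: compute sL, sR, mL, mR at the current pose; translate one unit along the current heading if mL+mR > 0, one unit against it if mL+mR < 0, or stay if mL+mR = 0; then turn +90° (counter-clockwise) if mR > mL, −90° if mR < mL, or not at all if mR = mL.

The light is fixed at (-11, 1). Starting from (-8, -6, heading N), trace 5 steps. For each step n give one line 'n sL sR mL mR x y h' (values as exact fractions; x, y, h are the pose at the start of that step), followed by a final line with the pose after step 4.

n=0: pose=(-8,-6,N); sL=10, sR=25/4; mL=65/4, mR=55/8; mL+mR=185/8 → advance +1; mR−mL=-75/8 → turn -1·90°
n=1: pose=(-8,-5,E); sL=200/61, sR=40/17; mL=5840/1037, mR=2180/1037; mL+mR=8020/1037 → advance +1; mR−mL=-60/17 → turn -1·90°
n=2: pose=(-7,-5,S); sL=100/53, sR=20/9; mL=1960/477, mR=370/477; mL+mR=2330/477 → advance +1; mR−mL=-10/3 → turn -1·90°
n=3: pose=(-7,-6,W); sL=40/13, sR=200/37; mL=4080/481, mR=180/481; mL+mR=4260/481 → advance +1; mR−mL=-300/37 → turn -1·90°
n=4: pose=(-8,-6,N); sL=10, sR=25/4; mL=65/4, mR=55/8; mL+mR=185/8 → advance +1; mR−mL=-75/8 → turn -1·90°

0 10 25/4 65/4 55/8 -8 -6 N
1 200/61 40/17 5840/1037 2180/1037 -8 -5 E
2 100/53 20/9 1960/477 370/477 -7 -5 S
3 40/13 200/37 4080/481 180/481 -7 -6 W
4 10 25/4 65/4 55/8 -8 -6 N
final -8 -5 E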